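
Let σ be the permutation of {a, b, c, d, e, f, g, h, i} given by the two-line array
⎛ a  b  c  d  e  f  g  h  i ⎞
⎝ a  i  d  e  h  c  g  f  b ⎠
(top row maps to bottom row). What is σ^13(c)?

h

Tracing c → d → … returns to c after 5 steps, so c lies in a 5-cycle (c d e h f).
Since the cycle has length 5, σ^13 acts on it the same as σ^3 (13 mod 5 = 3).
Stepping 3 places around the cycle: c → d → e → h.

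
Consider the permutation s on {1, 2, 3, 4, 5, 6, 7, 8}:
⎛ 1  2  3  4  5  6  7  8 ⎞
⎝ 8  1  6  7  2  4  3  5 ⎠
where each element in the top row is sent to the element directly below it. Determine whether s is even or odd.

In disjoint-cycle form the cycle lengths are 4, 4.
A cycle is odd iff its length is even; s has 2 even-length cycles, so sgn(s) = (−1)^2 and s is even.

even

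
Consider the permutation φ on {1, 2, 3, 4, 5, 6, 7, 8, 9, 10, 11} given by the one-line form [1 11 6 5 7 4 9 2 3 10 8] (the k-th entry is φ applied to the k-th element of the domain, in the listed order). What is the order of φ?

6

Writing φ as disjoint cycles, the cycle lengths are 6, 3, 1, 1.
Since disjoint cycles commute, ord(φ) = lcm(6, 3) = 6.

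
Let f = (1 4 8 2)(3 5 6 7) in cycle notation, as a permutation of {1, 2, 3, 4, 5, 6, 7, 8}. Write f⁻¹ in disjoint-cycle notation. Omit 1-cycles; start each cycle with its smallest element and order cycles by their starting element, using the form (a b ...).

If f sends a → b within a cycle, f⁻¹ sends b → a; equivalently, reverse each cycle.
After reversing and putting each cycle's least element first, f⁻¹ = (1 2 8 4)(3 7 6 5).

(1 2 8 4)(3 7 6 5)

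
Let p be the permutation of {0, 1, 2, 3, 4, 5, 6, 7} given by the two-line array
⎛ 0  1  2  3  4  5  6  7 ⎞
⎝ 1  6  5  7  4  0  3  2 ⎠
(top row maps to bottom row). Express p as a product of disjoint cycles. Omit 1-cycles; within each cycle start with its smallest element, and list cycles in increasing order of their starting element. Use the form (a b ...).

From 0: 0 → 1 → 6 → 3 → 7 → 2 → 5 → 0, closing the cycle (0 1 6 3 7 2 5).
Repeating from the next unused element and collecting all non-trivial cycles gives (0 1 6 3 7 2 5).

(0 1 6 3 7 2 5)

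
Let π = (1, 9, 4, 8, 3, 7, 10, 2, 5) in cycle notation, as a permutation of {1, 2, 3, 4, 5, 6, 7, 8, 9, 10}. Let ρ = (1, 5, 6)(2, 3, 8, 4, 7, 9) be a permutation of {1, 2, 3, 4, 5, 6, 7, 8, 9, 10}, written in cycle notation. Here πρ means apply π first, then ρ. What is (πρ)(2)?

6

π(2) = 5, then ρ(5) = 6; composing gives (πρ)(2) = 6.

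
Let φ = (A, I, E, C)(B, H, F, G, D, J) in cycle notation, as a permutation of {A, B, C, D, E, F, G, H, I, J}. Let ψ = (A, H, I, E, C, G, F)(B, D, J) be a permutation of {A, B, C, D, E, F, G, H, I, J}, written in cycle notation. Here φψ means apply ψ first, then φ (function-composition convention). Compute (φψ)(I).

First apply ψ: ψ(I) = E, then φ(E) = C. Thus (φψ)(I) = C.

C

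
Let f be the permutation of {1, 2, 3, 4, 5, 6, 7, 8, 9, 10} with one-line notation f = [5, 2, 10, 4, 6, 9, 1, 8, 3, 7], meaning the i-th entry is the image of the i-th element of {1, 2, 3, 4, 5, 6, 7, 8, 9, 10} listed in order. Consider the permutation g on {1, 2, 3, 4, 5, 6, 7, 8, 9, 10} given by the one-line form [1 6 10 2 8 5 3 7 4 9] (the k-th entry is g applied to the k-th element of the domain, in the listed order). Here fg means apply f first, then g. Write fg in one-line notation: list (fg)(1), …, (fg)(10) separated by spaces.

8 6 9 2 5 4 1 7 10 3

(fg)(x) = g(f(x)). Computing each image: g(f(1)) = g(5) = 8, g(f(2)) = g(2) = 6, g(f(3)) = g(10) = 9, g(f(4)) = g(4) = 2, g(f(5)) = g(6) = 5, g(f(6)) = g(9) = 4, g(f(7)) = g(1) = 1, g(f(8)) = g(8) = 7, g(f(9)) = g(3) = 10, g(f(10)) = g(7) = 3.
Hence fg = [8 6 9 2 5 4 1 7 10 3].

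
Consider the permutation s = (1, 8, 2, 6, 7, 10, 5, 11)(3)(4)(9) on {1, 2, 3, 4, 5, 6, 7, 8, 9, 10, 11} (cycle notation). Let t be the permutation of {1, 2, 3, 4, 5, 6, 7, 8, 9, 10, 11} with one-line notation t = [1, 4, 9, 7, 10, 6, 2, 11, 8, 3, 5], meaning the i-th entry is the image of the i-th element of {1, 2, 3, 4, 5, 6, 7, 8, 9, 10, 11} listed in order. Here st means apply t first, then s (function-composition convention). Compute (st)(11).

11

t(11) = 5, then s(5) = 11; composing gives (st)(11) = 11.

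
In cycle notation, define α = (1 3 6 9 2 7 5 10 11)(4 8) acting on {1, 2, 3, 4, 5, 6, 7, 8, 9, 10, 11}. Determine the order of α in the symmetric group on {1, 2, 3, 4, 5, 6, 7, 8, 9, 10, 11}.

18

The cycle type of α is (9, 2).
Since disjoint cycles commute, ord(α) = lcm(9, 2) = 18.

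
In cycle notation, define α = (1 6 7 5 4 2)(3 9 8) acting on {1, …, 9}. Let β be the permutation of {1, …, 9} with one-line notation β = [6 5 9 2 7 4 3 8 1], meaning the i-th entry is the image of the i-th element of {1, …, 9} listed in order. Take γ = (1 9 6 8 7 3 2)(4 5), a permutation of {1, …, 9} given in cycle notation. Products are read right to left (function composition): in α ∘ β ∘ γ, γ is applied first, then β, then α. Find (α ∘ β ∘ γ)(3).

4

Chase 3: γ(3) = 2; β(2) = 5; α(5) = 4. Hence (α ∘ β ∘ γ)(3) = 4.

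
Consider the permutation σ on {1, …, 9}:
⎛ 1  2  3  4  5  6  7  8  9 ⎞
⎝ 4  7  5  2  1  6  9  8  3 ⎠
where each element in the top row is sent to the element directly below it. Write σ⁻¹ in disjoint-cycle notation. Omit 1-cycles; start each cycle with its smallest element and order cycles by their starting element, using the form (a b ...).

The cycle decomposition of σ is (1 4 2 7 9 3 5).
The inverse reverses every cycle; in canonical form, σ⁻¹ = (1 5 3 9 7 2 4).

(1 5 3 9 7 2 4)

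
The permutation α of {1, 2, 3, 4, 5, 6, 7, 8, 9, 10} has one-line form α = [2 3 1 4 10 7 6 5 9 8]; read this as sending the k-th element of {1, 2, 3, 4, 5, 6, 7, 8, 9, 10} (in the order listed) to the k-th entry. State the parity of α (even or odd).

odd

In disjoint-cycle form the cycle lengths are 3, 3, 2, 1, 1.
A cycle is odd iff its length is even; α has 1 even-length cycle, so sgn(α) = (−1)^1 and α is odd.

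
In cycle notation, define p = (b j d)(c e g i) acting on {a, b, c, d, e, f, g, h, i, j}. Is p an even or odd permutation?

The cycle lengths are 4, 3, 1, 1, 1.
A cycle is odd iff its length is even; p has 1 even-length cycle, so sgn(p) = (−1)^1 and p is odd.

odd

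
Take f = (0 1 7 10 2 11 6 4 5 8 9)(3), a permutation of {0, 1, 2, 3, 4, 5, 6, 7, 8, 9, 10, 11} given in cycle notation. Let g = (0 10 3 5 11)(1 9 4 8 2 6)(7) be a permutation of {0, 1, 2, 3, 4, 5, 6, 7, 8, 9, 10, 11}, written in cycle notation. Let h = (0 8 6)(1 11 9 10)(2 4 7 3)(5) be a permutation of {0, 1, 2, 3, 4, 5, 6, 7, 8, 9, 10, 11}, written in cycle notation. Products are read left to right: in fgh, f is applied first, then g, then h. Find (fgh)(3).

Apply the permutations in order: f(3) = 3, then g(3) = 5, then h(5) = 5. So (fgh)(3) = 5.

5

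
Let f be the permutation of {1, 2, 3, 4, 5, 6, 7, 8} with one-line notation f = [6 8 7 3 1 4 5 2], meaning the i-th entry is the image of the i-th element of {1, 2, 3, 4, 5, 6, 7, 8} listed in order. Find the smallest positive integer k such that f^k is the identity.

Writing f as disjoint cycles, the cycle lengths are 6, 2.
The order of f is the least common multiple of its cycle lengths: lcm(6, 2) = 6.

6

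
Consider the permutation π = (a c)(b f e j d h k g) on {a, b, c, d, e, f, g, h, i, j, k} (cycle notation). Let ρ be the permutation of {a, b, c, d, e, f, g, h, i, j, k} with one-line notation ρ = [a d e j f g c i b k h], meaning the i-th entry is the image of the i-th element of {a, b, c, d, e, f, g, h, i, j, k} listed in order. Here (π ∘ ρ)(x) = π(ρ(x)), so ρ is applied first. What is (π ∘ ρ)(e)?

e

First apply ρ: ρ(e) = f, then π(f) = e. Thus (π ∘ ρ)(e) = e.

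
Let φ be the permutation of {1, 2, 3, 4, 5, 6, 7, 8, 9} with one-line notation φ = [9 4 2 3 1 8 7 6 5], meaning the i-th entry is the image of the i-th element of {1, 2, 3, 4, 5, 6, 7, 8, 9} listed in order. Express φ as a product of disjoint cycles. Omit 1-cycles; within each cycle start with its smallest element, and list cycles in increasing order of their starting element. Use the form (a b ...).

(1 9 5)(2 4 3)(6 8)

Iterating φ from 1 gives 1 → 9 → 5 → 1; that is the 3-cycle (1 9 5).
Continuing from each remaining unvisited element yields (1 9 5)(2 4 3)(6 8).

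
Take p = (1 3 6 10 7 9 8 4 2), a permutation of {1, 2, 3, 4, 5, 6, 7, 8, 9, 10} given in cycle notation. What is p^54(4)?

4 lies in the 9-cycle (1 3 6 10 7 9 8 4 2).
On a 9-cycle, p^9 is the identity, so p^54 = p^0 there (54 ≡ 0 mod 9).
So p^54(4) = 4.

4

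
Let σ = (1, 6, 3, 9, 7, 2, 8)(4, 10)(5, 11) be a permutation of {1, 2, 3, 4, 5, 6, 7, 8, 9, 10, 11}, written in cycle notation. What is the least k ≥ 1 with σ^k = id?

14

The cycle type of σ is (7, 2, 2).
Since disjoint cycles commute, ord(σ) = lcm(7, 2, 2) = 14.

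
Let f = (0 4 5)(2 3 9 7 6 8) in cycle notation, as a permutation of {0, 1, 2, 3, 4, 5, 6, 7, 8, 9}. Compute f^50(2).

2 lies in the 6-cycle (2 3 9 7 6 8).
Since the cycle has length 6, f^50 acts on it the same as f^2 (50 mod 6 = 2).
Stepping 2 places around the cycle: 2 → 3 → 9.

9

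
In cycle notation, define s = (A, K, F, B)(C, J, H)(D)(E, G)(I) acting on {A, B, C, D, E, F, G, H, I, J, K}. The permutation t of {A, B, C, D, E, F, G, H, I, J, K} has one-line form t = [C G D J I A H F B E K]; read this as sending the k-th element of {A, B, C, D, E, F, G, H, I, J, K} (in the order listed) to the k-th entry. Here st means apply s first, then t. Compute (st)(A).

K

s(A) = K, then t(K) = K; composing gives (st)(A) = K.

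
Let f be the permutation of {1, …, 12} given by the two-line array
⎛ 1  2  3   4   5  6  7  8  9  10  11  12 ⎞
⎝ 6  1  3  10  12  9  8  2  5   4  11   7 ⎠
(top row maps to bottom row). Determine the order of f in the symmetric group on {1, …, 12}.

The disjoint-cycle form of f has cycle lengths 8, 2, 1, 1.
Since disjoint cycles commute, ord(f) = lcm(8, 2) = 8.

8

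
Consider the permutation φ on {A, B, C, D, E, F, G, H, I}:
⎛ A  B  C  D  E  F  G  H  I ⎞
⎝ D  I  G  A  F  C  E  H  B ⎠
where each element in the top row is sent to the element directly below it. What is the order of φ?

4

The disjoint-cycle form of φ has cycle lengths 4, 2, 2, 1.
The order is lcm(4, 2, 2) = 4.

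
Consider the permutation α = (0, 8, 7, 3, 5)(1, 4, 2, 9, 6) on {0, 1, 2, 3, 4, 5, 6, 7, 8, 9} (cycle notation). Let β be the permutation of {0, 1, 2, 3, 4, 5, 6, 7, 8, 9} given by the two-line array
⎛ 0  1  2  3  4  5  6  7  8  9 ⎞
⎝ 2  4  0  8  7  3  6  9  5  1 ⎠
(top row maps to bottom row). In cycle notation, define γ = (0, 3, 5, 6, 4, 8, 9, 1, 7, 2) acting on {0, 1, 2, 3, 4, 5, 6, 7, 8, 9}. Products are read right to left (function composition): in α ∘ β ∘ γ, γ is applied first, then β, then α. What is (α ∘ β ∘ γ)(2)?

Chase 2: γ(2) = 0; β(0) = 2; α(2) = 9. Hence (α ∘ β ∘ γ)(2) = 9.

9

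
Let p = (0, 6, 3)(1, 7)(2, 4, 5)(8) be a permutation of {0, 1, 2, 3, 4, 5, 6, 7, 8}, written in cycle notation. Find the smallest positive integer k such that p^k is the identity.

6

The disjoint cycles have lengths 3, 3, 2, 1.
The order is lcm(3, 3, 2) = 6.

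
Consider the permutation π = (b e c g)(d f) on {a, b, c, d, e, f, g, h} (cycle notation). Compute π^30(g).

g lies in the 4-cycle (b e c g).
Since the cycle has length 4, π^30 acts on it the same as π^2 (30 mod 4 = 2).
Advancing 2 steps from g: g → b → e.

e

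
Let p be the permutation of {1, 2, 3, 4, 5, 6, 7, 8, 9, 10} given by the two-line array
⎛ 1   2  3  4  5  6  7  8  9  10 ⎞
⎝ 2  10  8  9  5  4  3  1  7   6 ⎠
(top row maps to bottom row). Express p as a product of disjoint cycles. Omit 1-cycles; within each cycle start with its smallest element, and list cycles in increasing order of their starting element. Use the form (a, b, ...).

Iterating p from 1 gives 1 → 2 → 10 → 6 → 4 → 9 → 7 → 3 → 8 → 1; that is the 9-cycle (1, 2, 10, 6, 4, 9, 7, 3, 8).
Repeating from the next unused element and collecting all non-trivial cycles gives (1, 2, 10, 6, 4, 9, 7, 3, 8).

(1, 2, 10, 6, 4, 9, 7, 3, 8)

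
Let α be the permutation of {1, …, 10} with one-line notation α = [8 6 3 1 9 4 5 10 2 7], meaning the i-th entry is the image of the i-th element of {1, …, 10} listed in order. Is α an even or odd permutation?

even

In disjoint-cycle form the cycle lengths are 9, 1.
A cycle is odd iff its length is even; α has 0 even-length cycles, so sgn(α) = (−1)^0 and α is even.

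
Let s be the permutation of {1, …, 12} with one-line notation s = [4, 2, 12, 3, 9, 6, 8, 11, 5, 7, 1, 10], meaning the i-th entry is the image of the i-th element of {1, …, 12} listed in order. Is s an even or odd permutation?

even

In disjoint-cycle form the cycle lengths are 8, 2, 1, 1.
A cycle of length ℓ contributes ℓ−1 transpositions, so s is a product of 7 + 1 = 8 transpositions — even.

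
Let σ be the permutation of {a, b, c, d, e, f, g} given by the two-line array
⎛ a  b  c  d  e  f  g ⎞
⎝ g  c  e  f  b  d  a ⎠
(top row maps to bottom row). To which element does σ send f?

d

The entry below f in the array is d, so σ(f) = d.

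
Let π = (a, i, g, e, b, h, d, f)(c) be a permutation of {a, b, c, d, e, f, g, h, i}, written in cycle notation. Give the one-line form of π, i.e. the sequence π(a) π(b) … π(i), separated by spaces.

i h c f b a e d g

Each element maps to the next entry in its cycle (wrapping to the front): a↦i, b↦h, c↦c, d↦f, e↦b, f↦a, g↦e, h↦d, i↦g.
So the one-line form is i h c f b a e d g.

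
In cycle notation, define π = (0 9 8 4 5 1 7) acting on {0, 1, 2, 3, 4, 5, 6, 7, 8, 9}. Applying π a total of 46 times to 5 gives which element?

9

5 lies in the 7-cycle (0 9 8 4 5 1 7).
Since the cycle has length 7, π^46 acts on it the same as π^4 (46 mod 7 = 4).
Stepping 4 places around the cycle: 5 → 1 → 7 → 0 → 9.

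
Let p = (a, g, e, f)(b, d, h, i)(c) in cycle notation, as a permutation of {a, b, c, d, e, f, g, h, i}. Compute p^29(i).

i lies in the 4-cycle (b, d, h, i).
Powers repeat with period 4 on this cycle, and 29 mod 4 = 1, so p^29(i) = p^1(i).
Stepping 1 place around the cycle: i → b.

b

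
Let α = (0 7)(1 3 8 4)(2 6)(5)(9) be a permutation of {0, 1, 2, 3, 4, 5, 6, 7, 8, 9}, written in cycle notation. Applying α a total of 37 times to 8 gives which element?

8 lies in the 4-cycle (1 3 8 4).
On a 4-cycle, α^4 is the identity, so α^37 = α^1 there (37 ≡ 1 mod 4).
Stepping 1 place around the cycle: 8 → 4.

4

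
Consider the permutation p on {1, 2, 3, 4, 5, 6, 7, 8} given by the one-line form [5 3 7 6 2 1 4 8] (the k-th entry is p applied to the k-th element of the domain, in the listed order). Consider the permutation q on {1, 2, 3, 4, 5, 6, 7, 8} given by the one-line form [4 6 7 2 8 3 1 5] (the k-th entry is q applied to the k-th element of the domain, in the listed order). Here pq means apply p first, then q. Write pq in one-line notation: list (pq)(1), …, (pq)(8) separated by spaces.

8 7 1 3 6 4 2 5

For each element, apply p then q: 1 → 5 → 8; 2 → 3 → 7; 3 → 7 → 1; 4 → 6 → 3; 5 → 2 → 6; 6 → 1 → 4; 7 → 4 → 2; 8 → 8 → 5.
So pq in one-line form is 8 7 1 3 6 4 2 5.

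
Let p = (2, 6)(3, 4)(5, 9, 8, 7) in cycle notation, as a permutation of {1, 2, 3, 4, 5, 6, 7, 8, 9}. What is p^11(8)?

8 lies in the 4-cycle (5, 9, 8, 7).
Powers repeat with period 4 on this cycle, and 11 mod 4 = 3, so p^11(8) = p^3(8).
Stepping 3 places around the cycle: 8 → 7 → 5 → 9.

9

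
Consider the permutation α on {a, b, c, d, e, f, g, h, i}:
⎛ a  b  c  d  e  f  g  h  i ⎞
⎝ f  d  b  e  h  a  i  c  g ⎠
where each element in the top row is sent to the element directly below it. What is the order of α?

10

Decomposing into disjoint cycles gives cycle lengths 5, 2, 2.
Since disjoint cycles commute, ord(α) = lcm(5, 2, 2) = 10.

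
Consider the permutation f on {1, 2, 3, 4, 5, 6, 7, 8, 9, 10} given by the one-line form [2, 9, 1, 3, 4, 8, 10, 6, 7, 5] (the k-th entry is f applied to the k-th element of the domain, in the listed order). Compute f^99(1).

7

Tracing 1 → 2 → … returns to 1 after 8 steps, so 1 lies in an 8-cycle (1, 2, 9, 7, 10, 5, 4, 3).
Powers repeat with period 8 on this cycle, and 99 mod 8 = 3, so f^99(1) = f^3(1).
Advancing 3 steps from 1: 1 → 2 → 9 → 7.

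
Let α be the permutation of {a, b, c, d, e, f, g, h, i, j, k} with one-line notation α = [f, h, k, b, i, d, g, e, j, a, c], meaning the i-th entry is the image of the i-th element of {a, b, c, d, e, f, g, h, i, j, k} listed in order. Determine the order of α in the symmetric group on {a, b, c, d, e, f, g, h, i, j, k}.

8

The disjoint-cycle form of α has cycle lengths 8, 2, 1.
Since disjoint cycles commute, ord(α) = lcm(8, 2) = 8.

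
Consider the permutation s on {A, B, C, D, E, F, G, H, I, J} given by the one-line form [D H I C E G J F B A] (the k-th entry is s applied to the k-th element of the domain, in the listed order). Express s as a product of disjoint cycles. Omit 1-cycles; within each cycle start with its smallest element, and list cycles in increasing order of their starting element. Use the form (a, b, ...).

(A, D, C, I, B, H, F, G, J)

Iterating s from A gives A → D → C → I → B → H → F → G → J → A; that is the 9-cycle (A, D, C, I, B, H, F, G, J).
Continuing from each remaining unvisited element yields (A, D, C, I, B, H, F, G, J).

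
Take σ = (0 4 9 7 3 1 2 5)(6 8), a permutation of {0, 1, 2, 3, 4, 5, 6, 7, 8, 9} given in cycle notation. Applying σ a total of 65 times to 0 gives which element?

0 lies in the 8-cycle (0 4 9 7 3 1 2 5).
Since the cycle has length 8, σ^65 acts on it the same as σ^1 (65 mod 8 = 1).
Advancing 1 step from 0: 0 → 4.

4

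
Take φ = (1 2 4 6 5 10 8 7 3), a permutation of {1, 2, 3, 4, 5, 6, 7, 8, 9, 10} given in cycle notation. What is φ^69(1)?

1 lies in the 9-cycle (1 2 4 6 5 10 8 7 3).
Since the cycle has length 9, φ^69 acts on it the same as φ^6 (69 mod 9 = 6).
Advancing 6 steps from 1: 1 → 2 → 4 → 6 → 5 → 10 → 8.

8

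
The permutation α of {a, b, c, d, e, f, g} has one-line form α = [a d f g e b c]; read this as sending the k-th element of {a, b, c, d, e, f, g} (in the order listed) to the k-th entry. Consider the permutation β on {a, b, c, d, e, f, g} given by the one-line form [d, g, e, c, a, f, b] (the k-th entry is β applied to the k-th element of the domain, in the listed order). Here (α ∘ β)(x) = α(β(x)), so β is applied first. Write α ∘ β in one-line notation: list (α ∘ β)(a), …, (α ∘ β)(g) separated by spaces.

g c e f a b d

(α ∘ β)(x) = α(β(x)). Computing each image: α(β(a)) = α(d) = g, α(β(b)) = α(g) = c, α(β(c)) = α(e) = e, α(β(d)) = α(c) = f, α(β(e)) = α(a) = a, α(β(f)) = α(f) = b, α(β(g)) = α(b) = d.
Hence α ∘ β = [g c e f a b d].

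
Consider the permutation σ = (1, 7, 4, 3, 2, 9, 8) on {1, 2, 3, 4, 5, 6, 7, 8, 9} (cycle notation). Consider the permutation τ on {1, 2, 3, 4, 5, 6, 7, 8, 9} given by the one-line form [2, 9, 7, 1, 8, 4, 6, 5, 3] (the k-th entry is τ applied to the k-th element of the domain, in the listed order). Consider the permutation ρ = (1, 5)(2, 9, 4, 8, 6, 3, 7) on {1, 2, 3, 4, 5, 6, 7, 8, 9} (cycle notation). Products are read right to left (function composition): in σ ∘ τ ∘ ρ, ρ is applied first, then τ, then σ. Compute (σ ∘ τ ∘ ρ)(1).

Apply the permutations in order: ρ(1) = 5, then τ(5) = 8, then σ(8) = 1. So (σ ∘ τ ∘ ρ)(1) = 1.

1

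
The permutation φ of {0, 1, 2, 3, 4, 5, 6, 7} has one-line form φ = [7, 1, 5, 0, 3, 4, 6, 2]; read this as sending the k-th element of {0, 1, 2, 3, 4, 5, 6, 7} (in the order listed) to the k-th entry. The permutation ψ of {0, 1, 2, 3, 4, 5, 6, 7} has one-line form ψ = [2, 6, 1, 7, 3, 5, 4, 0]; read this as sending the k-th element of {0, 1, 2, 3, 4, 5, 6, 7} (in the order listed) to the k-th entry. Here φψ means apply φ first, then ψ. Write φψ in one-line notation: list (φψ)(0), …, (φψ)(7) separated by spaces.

Chase each element through φ then ψ: 0 → 7 → 0; 1 → 1 → 6; 2 → 5 → 5; 3 → 0 → 2; 4 → 3 → 7; 5 → 4 → 3; 6 → 6 → 4; 7 → 2 → 1.
So φψ in one-line form is 0 6 5 2 7 3 4 1.

0 6 5 2 7 3 4 1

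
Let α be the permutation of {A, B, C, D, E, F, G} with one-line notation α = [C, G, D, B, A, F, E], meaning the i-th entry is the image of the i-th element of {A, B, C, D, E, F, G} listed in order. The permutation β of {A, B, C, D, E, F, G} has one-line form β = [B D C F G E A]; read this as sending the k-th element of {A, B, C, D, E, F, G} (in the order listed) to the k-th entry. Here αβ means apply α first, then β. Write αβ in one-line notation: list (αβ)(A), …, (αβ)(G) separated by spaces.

Chase each element through α then β: A → C → C; B → G → A; C → D → F; D → B → D; E → A → B; F → F → E; G → E → G.
So αβ in one-line form is C A F D B E G.

C A F D B E G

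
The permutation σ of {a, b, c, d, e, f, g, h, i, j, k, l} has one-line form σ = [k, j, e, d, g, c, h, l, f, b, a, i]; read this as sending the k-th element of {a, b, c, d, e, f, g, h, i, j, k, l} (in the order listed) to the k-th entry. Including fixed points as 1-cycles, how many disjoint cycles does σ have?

The cycle decomposition is (a k)(b j)(c e g h l i f)(d), which has 4 cycles (counting 1-cycles).

4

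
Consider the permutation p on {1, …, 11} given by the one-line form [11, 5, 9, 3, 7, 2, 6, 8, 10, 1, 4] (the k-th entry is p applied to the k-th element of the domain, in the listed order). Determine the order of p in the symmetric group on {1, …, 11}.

The disjoint-cycle form of p has cycle lengths 6, 4, 1.
The order is lcm(6, 4) = 12.

12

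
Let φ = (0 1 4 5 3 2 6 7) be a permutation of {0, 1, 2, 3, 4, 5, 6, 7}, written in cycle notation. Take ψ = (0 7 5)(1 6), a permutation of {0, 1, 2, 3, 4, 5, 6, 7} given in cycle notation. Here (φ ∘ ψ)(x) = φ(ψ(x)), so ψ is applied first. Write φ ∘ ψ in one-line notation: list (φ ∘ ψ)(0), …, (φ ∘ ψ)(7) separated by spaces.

0 7 6 2 5 1 4 3

(φ ∘ ψ)(x) = φ(ψ(x)). Computing each image: φ(ψ(0)) = φ(7) = 0, φ(ψ(1)) = φ(6) = 7, φ(ψ(2)) = φ(2) = 6, φ(ψ(3)) = φ(3) = 2, φ(ψ(4)) = φ(4) = 5, φ(ψ(5)) = φ(0) = 1, φ(ψ(6)) = φ(1) = 4, φ(ψ(7)) = φ(5) = 3.
Hence φ ∘ ψ = [0 7 6 2 5 1 4 3].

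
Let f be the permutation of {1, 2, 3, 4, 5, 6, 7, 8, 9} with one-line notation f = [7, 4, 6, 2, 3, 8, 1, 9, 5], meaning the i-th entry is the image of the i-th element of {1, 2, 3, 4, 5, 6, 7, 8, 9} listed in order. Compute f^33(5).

Tracing 5 → 3 → … returns to 5 after 5 steps, so 5 lies in a 5-cycle (3 6 8 9 5).
Since the cycle has length 5, f^33 acts on it the same as f^3 (33 mod 5 = 3).
Advancing 3 steps from 5: 5 → 3 → 6 → 8.

8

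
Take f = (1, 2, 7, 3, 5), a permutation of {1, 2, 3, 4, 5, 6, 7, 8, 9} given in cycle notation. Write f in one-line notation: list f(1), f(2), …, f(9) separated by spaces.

Each element maps to the next entry in its cycle (wrapping to the front): 1↦2, 2↦7, 3↦5, 4↦4, 5↦1, 6↦6, 7↦3, 8↦8, 9↦9.
Listing these in domain order gives 2 7 5 4 1 6 3 8 9.

2 7 5 4 1 6 3 8 9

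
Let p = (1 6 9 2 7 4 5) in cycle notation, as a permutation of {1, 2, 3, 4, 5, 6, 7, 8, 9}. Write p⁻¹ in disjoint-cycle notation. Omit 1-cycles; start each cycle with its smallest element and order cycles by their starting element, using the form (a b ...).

(1 5 4 7 2 9 6)

If p sends a → b within a cycle, p⁻¹ sends b → a; equivalently, reverse each cycle.
After reversing and putting each cycle's least element first, p⁻¹ = (1 5 4 7 2 9 6).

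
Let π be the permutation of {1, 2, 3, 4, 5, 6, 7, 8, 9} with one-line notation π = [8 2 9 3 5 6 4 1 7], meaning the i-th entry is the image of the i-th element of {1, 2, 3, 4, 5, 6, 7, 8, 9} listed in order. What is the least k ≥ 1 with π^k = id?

The disjoint-cycle form of π has cycle lengths 4, 2, 1, 1, 1.
The order of π is the least common multiple of its cycle lengths: lcm(4, 2) = 4.

4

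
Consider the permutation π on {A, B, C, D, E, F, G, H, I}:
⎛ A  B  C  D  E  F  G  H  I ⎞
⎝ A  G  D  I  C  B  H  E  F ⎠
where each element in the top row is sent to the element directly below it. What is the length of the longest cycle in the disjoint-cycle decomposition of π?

8

Decomposing into disjoint cycles gives (B G H E C D I F); the longest has length 8.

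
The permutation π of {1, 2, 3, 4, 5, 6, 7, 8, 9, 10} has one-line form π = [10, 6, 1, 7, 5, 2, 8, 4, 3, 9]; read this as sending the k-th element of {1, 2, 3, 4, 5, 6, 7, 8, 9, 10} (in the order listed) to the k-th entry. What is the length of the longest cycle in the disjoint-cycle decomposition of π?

4

Decomposing into disjoint cycles gives (1, 10, 9, 3)(2, 6)(4, 7, 8); the longest has length 4.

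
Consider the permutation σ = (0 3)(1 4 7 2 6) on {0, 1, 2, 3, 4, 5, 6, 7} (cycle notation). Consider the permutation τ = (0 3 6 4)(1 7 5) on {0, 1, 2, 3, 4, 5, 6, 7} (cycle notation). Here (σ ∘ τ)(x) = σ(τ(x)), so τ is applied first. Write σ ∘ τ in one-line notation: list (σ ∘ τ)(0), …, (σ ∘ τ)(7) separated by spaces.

Chase each element through τ then σ: 0 → 3 → 0; 1 → 7 → 2; 2 → 2 → 6; 3 → 6 → 1; 4 → 0 → 3; 5 → 1 → 4; 6 → 4 → 7; 7 → 5 → 5.
Collecting the images, σ ∘ τ = [0 2 6 1 3 4 7 5].

0 2 6 1 3 4 7 5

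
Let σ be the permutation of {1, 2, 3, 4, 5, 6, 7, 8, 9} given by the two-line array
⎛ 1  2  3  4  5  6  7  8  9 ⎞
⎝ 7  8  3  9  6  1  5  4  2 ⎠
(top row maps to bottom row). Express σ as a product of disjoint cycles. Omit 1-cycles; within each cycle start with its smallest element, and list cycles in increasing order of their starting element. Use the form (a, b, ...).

(1, 7, 5, 6)(2, 8, 4, 9)

Iterating σ from 1 gives 1 → 7 → 5 → 6 → 1; that is the 4-cycle (1, 7, 5, 6).
Continuing from each remaining unvisited element yields (1, 7, 5, 6)(2, 8, 4, 9).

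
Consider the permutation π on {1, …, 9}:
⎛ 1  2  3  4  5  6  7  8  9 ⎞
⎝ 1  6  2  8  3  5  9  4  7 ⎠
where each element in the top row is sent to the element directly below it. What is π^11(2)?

Tracing 2 → 6 → … returns to 2 after 4 steps, so 2 lies in a 4-cycle (2, 6, 5, 3).
Since the cycle has length 4, π^11 acts on it the same as π^3 (11 mod 4 = 3).
Advancing 3 steps from 2: 2 → 6 → 5 → 3.

3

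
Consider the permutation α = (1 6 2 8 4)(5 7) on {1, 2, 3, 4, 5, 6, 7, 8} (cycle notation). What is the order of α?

The cycle type of α is (5, 2, 1).
The order of α is the least common multiple of its cycle lengths: lcm(5, 2) = 10.

10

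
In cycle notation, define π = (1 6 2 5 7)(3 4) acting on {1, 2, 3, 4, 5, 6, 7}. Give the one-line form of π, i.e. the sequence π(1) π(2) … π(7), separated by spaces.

6 5 4 3 7 2 1

Each element maps to the next entry in its cycle (wrapping to the front): 1→6, 2→5, 3→4, 4→3, 5→7, 6→2, 7→1.
So the one-line form is 6 5 4 3 7 2 1.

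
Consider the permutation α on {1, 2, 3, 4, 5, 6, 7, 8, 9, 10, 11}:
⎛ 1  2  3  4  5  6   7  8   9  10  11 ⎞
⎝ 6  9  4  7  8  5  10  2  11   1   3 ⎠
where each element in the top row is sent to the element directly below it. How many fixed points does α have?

0

No element satisfies α(x) = x, so there are 0 fixed points.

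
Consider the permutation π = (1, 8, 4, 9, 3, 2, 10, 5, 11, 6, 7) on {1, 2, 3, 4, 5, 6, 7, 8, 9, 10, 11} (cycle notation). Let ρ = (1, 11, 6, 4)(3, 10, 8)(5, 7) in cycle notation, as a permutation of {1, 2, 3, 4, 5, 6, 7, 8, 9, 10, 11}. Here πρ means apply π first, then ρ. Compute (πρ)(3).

2

π(3) = 2, then ρ(2) = 2; composing gives (πρ)(3) = 2.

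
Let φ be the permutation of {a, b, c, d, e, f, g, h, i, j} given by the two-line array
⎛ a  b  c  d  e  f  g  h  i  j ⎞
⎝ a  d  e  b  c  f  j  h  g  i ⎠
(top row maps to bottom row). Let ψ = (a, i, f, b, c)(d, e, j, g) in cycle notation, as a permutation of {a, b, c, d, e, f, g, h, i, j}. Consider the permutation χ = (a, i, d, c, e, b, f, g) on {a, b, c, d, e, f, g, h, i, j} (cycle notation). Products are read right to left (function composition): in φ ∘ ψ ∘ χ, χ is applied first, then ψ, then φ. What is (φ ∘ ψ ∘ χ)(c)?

Chase c: χ(c) = e; ψ(e) = j; φ(j) = i. Hence (φ ∘ ψ ∘ χ)(c) = i.

i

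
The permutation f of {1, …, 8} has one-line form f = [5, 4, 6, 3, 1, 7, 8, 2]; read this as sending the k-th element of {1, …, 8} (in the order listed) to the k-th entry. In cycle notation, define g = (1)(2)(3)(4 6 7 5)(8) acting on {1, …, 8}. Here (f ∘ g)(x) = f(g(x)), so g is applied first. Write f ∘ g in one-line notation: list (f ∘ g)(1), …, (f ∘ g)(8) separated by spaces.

5 4 6 7 3 8 1 2

For each element, apply g then f: 1 → 1 → 5; 2 → 2 → 4; 3 → 3 → 6; 4 → 6 → 7; 5 → 4 → 3; 6 → 7 → 8; 7 → 5 → 1; 8 → 8 → 2.
So f ∘ g in one-line form is 5 4 6 7 3 8 1 2.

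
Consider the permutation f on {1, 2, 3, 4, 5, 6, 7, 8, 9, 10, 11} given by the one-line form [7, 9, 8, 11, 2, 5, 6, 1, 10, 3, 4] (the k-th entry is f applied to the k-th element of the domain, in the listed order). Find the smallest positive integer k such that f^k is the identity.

The disjoint-cycle form of f has cycle lengths 9, 2.
The order of f is the least common multiple of its cycle lengths: lcm(9, 2) = 18.

18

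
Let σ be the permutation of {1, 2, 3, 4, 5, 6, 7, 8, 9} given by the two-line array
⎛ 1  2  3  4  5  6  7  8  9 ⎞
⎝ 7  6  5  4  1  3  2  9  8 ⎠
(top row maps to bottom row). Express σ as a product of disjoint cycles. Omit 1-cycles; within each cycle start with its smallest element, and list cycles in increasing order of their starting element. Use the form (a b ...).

Iterating σ from 1 gives 1 → 7 → 2 → 6 → 3 → 5 → 1; that is the 6-cycle (1 7 2 6 3 5).
Repeating from the next unused element and collecting all non-trivial cycles gives (1 7 2 6 3 5)(8 9).

(1 7 2 6 3 5)(8 9)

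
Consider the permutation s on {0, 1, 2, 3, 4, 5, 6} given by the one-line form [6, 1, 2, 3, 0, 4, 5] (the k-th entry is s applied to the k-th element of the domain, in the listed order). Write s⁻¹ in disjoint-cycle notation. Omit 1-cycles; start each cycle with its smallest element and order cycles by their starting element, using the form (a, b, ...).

(0, 4, 5, 6)

The cycle decomposition of s is (0, 6, 5, 4).
The inverse reverses every cycle; in canonical form, s⁻¹ = (0, 4, 5, 6).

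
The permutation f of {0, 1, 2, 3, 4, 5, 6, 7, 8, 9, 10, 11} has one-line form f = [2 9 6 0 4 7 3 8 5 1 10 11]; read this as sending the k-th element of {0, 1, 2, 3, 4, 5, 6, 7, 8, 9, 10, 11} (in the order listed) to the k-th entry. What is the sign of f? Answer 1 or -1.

1

In disjoint-cycle form the cycle lengths are 4, 3, 2, 1, 1, 1.
A cycle is odd iff its length is even; f has 2 even-length cycles, so sgn(f) = (−1)^2 and f is even.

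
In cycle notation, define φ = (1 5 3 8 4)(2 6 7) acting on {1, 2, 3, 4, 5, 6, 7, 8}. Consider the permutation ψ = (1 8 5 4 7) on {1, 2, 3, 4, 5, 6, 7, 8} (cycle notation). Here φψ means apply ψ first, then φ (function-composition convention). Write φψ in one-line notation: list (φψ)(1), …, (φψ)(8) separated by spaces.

(φψ)(x) = φ(ψ(x)). Computing each image: φ(ψ(1)) = φ(8) = 4, φ(ψ(2)) = φ(2) = 6, φ(ψ(3)) = φ(3) = 8, φ(ψ(4)) = φ(7) = 2, φ(ψ(5)) = φ(4) = 1, φ(ψ(6)) = φ(6) = 7, φ(ψ(7)) = φ(1) = 5, φ(ψ(8)) = φ(5) = 3.
Hence φψ = [4 6 8 2 1 7 5 3].

4 6 8 2 1 7 5 3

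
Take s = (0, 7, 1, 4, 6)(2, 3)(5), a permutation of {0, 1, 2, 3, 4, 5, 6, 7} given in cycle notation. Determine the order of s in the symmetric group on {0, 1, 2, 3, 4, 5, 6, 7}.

10

The disjoint cycles have lengths 5, 2, 1.
The order is lcm(5, 2) = 10.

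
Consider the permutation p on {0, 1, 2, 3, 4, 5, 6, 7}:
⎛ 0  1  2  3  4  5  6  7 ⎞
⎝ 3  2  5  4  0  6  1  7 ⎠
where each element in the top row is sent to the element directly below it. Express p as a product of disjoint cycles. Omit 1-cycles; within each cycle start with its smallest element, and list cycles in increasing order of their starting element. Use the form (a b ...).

(0 3 4)(1 2 5 6)

Start at 0 and follow images: 0 → 3 → 4 → 0, giving the cycle (0 3 4).
Continuing from each remaining unvisited element yields (0 3 4)(1 2 5 6).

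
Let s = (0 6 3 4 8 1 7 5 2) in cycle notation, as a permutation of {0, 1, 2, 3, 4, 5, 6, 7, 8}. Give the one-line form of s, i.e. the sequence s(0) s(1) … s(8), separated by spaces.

Reading each image from the cycles: 0→6, 1→7, 2→0, 3→4, 4→8, 5→2, 6→3, 7→5, 8→1.
Listing these in domain order gives 6 7 0 4 8 2 3 5 1.

6 7 0 4 8 2 3 5 1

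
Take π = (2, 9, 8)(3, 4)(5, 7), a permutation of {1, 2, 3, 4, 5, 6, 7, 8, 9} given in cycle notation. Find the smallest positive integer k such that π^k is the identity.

The cycle type of π is (3, 2, 2, 1, 1).
The order is lcm(3, 2, 2) = 6.

6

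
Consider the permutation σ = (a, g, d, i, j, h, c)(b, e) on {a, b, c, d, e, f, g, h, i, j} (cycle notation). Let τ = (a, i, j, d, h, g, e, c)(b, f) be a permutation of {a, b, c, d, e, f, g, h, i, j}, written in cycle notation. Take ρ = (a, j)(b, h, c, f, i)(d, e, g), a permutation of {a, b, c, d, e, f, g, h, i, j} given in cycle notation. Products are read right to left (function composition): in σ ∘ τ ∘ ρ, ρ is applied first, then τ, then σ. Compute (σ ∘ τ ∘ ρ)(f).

(σ ∘ τ ∘ ρ)(f) = σ(τ(ρ(f))). ρ(f) = i, then τ(i) = j, then σ(j) = h, so the result is h.

h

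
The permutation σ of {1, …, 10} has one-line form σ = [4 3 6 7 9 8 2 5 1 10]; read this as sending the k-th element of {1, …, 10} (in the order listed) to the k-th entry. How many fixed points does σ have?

1

The fixed points (elements with σ(x) = x) are {10}, so there is 1.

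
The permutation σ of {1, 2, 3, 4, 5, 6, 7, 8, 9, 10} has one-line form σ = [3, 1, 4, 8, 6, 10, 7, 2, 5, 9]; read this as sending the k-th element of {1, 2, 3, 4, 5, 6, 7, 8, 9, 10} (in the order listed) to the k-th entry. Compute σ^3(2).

4

Tracing 2 → 1 → … returns to 2 after 5 steps, so 2 lies in a 5-cycle (1 3 4 8 2).
Stepping 3 places around the cycle: 2 → 1 → 3 → 4.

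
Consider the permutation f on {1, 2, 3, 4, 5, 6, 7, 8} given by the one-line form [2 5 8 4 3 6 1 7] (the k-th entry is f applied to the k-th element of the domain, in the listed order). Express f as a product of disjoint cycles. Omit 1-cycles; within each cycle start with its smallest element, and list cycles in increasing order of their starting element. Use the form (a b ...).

(1 2 5 3 8 7)

From 1: 1 → 2 → 5 → 3 → 8 → 7 → 1, closing the cycle (1 2 5 3 8 7).
Continuing from each remaining unvisited element yields (1 2 5 3 8 7).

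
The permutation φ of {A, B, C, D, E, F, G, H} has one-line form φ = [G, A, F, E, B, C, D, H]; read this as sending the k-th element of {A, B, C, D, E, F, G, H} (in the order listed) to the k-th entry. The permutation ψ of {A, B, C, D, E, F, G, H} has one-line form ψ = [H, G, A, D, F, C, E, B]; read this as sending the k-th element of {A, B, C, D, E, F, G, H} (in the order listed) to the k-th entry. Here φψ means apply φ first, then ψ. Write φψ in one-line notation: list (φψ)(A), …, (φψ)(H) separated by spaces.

E H C F G A D B

Chase each element through φ then ψ: A → G → E; B → A → H; C → F → C; D → E → F; E → B → G; F → C → A; G → D → D; H → H → B.
Collecting the images, φψ = [E H C F G A D B].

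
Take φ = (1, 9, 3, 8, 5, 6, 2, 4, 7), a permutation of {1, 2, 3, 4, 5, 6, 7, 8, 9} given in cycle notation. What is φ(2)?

Within (1, 9, 3, 8, 5, 6, 2, 4, 7), 2 ↦ 4.

4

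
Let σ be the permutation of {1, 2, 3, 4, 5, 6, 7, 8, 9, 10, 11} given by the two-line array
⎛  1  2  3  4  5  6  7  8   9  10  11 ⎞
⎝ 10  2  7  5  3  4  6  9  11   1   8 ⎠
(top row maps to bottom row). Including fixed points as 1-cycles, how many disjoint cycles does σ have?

4

The cycle decomposition is (1 10)(2)(3 7 6 4 5)(8 9 11), which has 4 cycles (counting 1-cycles).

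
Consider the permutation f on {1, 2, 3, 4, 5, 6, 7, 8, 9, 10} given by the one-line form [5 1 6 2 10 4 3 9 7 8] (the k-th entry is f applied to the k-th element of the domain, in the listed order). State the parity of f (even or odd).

odd

In disjoint-cycle form the cycle lengths are 10.
A cycle of length ℓ contributes ℓ−1 transpositions, so f is a product of 9 transpositions — odd.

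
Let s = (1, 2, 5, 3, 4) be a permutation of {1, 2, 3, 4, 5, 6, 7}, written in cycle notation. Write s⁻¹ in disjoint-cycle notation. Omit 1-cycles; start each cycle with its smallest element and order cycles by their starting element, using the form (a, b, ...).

If s sends a → b within a cycle, s⁻¹ sends b → a; equivalently, reverse each cycle.
After reversing and putting each cycle's least element first, s⁻¹ = (1, 4, 3, 5, 2).

(1, 4, 3, 5, 2)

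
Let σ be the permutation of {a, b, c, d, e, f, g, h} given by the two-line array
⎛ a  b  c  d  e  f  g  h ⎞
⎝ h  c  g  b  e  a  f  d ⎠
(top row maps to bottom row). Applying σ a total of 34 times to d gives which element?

h

Tracing d → b → … returns to d after 7 steps, so d lies in a 7-cycle (a h d b c g f).
Powers repeat with period 7 on this cycle, and 34 mod 7 = 6, so σ^34(d) = σ^6(d).
Stepping 6 places around the cycle: d → b → c → g → f → a → h.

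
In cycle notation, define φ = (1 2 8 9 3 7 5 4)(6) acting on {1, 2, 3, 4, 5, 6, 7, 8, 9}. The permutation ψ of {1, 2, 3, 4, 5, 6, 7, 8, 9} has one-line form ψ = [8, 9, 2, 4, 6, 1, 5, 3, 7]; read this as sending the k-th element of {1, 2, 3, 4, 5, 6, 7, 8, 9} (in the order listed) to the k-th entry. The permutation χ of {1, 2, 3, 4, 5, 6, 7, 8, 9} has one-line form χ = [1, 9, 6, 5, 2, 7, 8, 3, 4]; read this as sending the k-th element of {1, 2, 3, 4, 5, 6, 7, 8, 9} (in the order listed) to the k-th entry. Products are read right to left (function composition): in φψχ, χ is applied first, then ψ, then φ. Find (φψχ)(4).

Apply the permutations in order: χ(4) = 5, then ψ(5) = 6, then φ(6) = 6. So (φψχ)(4) = 6.

6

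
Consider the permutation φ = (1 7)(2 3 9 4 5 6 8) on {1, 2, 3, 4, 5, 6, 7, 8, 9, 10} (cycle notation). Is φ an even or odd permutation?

odd

The cycle lengths are 7, 2, 1.
A cycle is odd iff its length is even; φ has 1 even-length cycle, so sgn(φ) = (−1)^1 and φ is odd.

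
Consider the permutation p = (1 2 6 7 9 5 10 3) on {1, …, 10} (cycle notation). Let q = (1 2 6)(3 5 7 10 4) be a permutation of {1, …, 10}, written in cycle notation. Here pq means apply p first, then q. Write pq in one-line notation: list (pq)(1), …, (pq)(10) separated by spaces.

(pq)(x) = q(p(x)). Computing each image: q(p(1)) = q(2) = 6, q(p(2)) = q(6) = 1, q(p(3)) = q(1) = 2, q(p(4)) = q(4) = 3, q(p(5)) = q(10) = 4, q(p(6)) = q(7) = 10, q(p(7)) = q(9) = 9, q(p(8)) = q(8) = 8, q(p(9)) = q(5) = 7, q(p(10)) = q(3) = 5.
Hence pq = [6 1 2 3 4 10 9 8 7 5].

6 1 2 3 4 10 9 8 7 5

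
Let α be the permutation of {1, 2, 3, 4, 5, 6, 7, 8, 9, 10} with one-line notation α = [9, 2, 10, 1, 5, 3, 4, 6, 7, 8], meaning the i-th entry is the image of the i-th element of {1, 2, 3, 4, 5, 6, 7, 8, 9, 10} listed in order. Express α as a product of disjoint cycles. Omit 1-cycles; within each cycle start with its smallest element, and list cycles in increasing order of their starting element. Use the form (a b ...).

(1 9 7 4)(3 10 8 6)

Start at 1 and follow images: 1 → 9 → 7 → 4 → 1, giving the cycle (1 9 7 4).
Continuing from each remaining unvisited element yields (1 9 7 4)(3 10 8 6).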